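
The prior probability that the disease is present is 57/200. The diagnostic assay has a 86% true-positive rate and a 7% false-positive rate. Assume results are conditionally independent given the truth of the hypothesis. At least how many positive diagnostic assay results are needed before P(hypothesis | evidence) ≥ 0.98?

2

Prior odds = 0.285/0.715 = 57/143.
Likelihood ratio of a positive result = 0.86/0.07 = 86/7.
Target odds: 0.98 ÷ 0.02 = 49.
Need (57/143) × (86/7)ⁿ ≥ 49, i.e. (86/7)ⁿ ≥ 7007/57.
(86/7)¹ = 86/7 falls short of 7007/57 but (86/7)² = 7396/49 reaches it, so n = 2.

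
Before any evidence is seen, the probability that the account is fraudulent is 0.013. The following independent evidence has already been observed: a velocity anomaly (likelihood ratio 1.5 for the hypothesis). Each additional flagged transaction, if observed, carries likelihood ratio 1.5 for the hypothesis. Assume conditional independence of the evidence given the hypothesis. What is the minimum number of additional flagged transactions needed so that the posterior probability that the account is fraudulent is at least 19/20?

Prior odds = 0.013/0.987 = 13/987.
Bayes factor of the evidence already in hand = 1.5.
Odds after that evidence = (13/987) × 1.5 = 13/658.
Target odds = 0.95/0.05 = 19.
Need 1.5ⁿ ≥ 19 ÷ (13/658) = 12502/13.
1.5¹⁶ = 43046721/65536 falls short of 12502/13 but 1.5¹⁷ = 129140163/131072 reaches it, so n = 17.

17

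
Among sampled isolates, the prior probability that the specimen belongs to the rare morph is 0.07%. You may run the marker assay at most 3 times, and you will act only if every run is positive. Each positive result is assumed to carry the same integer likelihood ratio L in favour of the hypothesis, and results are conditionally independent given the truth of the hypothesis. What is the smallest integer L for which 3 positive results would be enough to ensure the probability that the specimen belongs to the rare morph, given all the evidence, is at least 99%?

Prior odds = 0.0007/0.9993 = 7/9993.
Target odds = 0.99/0.01 = 99.
Need L³ ≥ 99 ÷ (7/9993) = 989307/7.
52³ = 140608 < 989307/7 ≤ 148877 = 53³, so L = 53.

53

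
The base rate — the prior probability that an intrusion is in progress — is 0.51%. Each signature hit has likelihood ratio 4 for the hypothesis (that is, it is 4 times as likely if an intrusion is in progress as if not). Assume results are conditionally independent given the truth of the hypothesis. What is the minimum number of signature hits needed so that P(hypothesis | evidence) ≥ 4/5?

Prior odds = 0.0051/0.9949 = 51/9949.
Likelihood ratio per signature hit = 4.
Target posterior odds = 0.8/0.2 = 4.
Need (51/9949) × 4ⁿ ≥ 4, i.e. 4ⁿ ≥ 39796/51.
4⁴ = 256 falls short of 39796/51 but 4⁵ = 1024 reaches it, so n = 5.

5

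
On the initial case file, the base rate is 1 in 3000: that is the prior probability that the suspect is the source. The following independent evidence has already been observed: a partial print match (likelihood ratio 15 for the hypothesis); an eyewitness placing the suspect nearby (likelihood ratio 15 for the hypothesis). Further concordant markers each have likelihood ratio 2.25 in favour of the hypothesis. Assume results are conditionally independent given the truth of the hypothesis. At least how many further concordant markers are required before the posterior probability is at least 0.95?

7

Prior odds = (1/3000)/(2999/3000) = 1/2999.
Combined Bayes factor of the evidence already in hand = 15 × 15 = 225.
Odds after that evidence = (1/2999) × 225 = 225/2999.
Target odds = 0.95/0.05 = 19.
Need 2.25ⁿ ≥ 19 ÷ (225/2999) = 56981/225.
2.25⁶ = 531441/4096 falls short of 56981/225 but 2.25⁷ = 4782969/16384 reaches it, so n = 7.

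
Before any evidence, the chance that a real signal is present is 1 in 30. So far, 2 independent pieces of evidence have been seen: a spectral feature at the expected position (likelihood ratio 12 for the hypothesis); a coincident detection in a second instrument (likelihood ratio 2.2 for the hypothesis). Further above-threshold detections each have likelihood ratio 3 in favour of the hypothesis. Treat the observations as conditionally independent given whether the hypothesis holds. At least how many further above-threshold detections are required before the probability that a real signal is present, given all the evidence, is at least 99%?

Prior odds = (1/30)/(29/30) = 1/29.
Combined Bayes factor of the evidence already in hand = 12 × 2.2 = 26.4.
Odds after that evidence = (1/29) × 26.4 = 132/145.
Target odds = 0.99/0.01 = 99.
Need 3ⁿ ≥ 99 ÷ (132/145) = 108.75.
3⁴ = 81 falls short of 108.75 but 3⁵ = 243 reaches it, so n = 5.

5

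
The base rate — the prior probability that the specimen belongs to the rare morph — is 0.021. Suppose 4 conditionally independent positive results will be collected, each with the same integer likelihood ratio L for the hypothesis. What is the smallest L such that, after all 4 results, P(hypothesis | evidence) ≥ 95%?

6

Prior odds = 0.021/0.979 = 21/979.
Target odds = 0.95/0.05 = 19.
Need L⁴ ≥ 19 ÷ (21/979) = 18601/21.
5⁴ = 625 < 18601/21 ≤ 1296 = 6⁴, so L = 6.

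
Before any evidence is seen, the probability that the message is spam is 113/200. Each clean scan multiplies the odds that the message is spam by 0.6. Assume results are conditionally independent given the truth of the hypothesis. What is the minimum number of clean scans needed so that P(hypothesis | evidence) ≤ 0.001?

15

Prior odds = 0.565/0.435 = 113/87.
Likelihood ratio per clean scan = 0.6.
Target posterior odds = 0.001/0.999 = 1/999.
Need (113/87) × 0.6ⁿ ≤ 1/999, i.e. 0.6ⁿ ≤ 29/37629.
0.6¹⁴ ≈0.000783642 is still above 29/37629 but 0.6¹⁵ ≈0.000470185 is at or below it, so n = 15.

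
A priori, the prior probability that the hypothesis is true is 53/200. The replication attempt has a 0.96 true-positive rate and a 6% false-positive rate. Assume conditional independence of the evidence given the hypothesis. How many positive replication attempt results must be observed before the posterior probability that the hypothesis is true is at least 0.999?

Prior odds: 0.265 ÷ 0.735 = 53/147.
Likelihood ratio of a positive result = 0.96/0.06 = 16.
Target posterior odds = 0.999/0.001 = 999.
Need (53/147) × 16ⁿ ≥ 999, i.e. 16ⁿ ≥ 146853/53.
16² = 256 falls short of 146853/53 but 16³ = 4096 reaches it, so n = 3.

3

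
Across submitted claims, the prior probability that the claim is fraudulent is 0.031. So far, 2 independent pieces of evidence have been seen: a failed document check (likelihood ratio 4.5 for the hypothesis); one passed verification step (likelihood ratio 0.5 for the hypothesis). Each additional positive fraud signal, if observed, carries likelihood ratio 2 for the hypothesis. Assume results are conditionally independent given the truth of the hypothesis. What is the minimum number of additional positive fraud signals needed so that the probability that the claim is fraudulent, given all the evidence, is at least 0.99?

Prior odds = 0.031/0.969 = 31/969.
Combined Bayes factor of the evidence already in hand = 4.5 × 0.5 = 2.25.
Odds after that evidence = (31/969) × 2.25 = 93/1292.
Target odds = 0.99/0.01 = 99.
Need 2ⁿ ≥ 99 ÷ (93/1292) = 42636/31.
2¹⁰ = 1024 falls short of 42636/31 but 2¹¹ = 2048 reaches it, so n = 11.

11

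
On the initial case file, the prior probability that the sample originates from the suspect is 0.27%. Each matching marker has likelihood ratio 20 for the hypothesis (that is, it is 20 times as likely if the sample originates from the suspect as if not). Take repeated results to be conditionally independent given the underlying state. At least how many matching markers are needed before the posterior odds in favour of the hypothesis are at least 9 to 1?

Prior odds = 0.0027/0.9973 = 27/9973.
Likelihood ratio per matching marker = 20.
Target odds = 9.
Need (27/9973) × 20ⁿ ≥ 9, i.e. 20ⁿ ≥ 9973/3.
20² = 400 falls short of 9973/3 but 20³ = 8000 reaches it, so n = 3.

3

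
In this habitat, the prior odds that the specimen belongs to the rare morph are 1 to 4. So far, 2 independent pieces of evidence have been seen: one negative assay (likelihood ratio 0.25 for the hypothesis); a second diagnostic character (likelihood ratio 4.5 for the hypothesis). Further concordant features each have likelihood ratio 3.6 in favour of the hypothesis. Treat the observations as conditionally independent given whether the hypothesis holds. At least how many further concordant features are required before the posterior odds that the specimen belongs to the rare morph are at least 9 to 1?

Prior odds = 0.25.
Combined Bayes factor of the evidence already in hand = 0.25 × 4.5 = 1.125.
Odds after that evidence = 0.25 × 1.125 = 0.28125.
Target odds = 9.
Need 3.6ⁿ ≥ 9 ÷ 0.28125 = 32.
3.6² = 12.96 falls short of 32 but 3.6³ = 46.656 reaches it, so n = 3.

3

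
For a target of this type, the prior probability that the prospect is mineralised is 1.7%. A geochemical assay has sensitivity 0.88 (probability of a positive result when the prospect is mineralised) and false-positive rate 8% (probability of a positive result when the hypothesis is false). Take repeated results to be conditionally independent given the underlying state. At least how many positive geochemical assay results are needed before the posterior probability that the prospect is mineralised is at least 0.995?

Prior odds: 0.017 ÷ 0.983 = 17/983.
Likelihood ratio of a positive result = 0.88/0.08 = 11.
Target posterior odds = 0.995/0.005 = 199.
Need (17/983) × 11ⁿ ≥ 199, i.e. 11ⁿ ≥ 195617/17.
11³ = 1331 falls short of 195617/17 but 11⁴ = 14641 reaches it, so n = 4.

4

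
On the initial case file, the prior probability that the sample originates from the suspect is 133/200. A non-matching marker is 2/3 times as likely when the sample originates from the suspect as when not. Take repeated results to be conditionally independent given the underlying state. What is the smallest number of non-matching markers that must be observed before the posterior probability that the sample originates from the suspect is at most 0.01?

Prior odds = 0.665/0.335 = 133/67.
Likelihood ratio per non-matching marker = 2/3.
Target posterior odds = 0.01/0.99 = 1/99.
Require (2/3)ⁿ ≤ 1/99 ÷ (133/67) = 67/13167.
(2/3)¹³ = 8192/1594323 is still above 67/13167 but (2/3)¹⁴ = 16384/4782969 is at or below it, so n = 14.

14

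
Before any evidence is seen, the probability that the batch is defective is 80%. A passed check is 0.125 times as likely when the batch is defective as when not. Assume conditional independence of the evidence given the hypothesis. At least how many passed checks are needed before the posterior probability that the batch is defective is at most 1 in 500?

Prior odds: 0.8 ÷ 0.2 = 4.
Likelihood ratio per passed check = 0.125.
Target posterior odds = 0.002/0.998 = 1/499.
Need 4 × 0.125ⁿ ≤ 1/499, i.e. 0.125ⁿ ≤ 1/1996.
0.125³ = 0.001953125 is still above 1/1996 but 0.125⁴ = 1/4096 is at or below it, so n = 4.

4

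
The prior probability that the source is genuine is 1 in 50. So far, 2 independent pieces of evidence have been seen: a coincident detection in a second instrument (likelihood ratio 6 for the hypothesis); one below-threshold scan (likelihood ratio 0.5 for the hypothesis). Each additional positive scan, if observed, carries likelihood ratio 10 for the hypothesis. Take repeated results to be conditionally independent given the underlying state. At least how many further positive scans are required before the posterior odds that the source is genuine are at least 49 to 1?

3

Prior odds = 0.02/0.98 = 1/49.
Combined Bayes factor of the evidence already in hand = 6 × 0.5 = 3.
Odds after that evidence = (1/49) × 3 = 3/49.
Target odds = 49.
Need 10ⁿ ≥ 49 ÷ (3/49) = 2401/3.
10² = 100 falls short of 2401/3 but 10³ = 1000 reaches it, so n = 3.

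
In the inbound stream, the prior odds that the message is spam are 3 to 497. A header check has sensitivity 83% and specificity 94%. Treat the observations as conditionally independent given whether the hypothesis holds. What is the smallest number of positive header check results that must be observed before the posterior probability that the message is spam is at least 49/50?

Prior odds = 3/497.
False-positive rate = 1 − 0.94 = 0.06; likelihood ratio of a positive = 0.83/0.06 = 83/6.
Target odds: 0.98 ÷ 0.02 = 49.
Require (83/6)ⁿ ≥ 49 ÷ (3/497) = 24353/3.
(83/6)³ = 571787/216 falls short of 24353/3 but (83/6)⁴ = 47458321/1296 reaches it, so n = 4.

4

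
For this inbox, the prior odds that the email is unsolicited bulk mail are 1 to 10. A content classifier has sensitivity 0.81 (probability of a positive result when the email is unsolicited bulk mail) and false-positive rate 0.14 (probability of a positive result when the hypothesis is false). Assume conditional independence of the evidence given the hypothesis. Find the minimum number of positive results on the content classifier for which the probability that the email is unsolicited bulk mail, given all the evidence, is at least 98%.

4

Prior odds = 0.1.
Likelihood ratio of a positive result = 0.81/0.14 = 81/14.
Target odds: 0.98 ÷ 0.02 = 49.
Require (81/14)ⁿ ≥ 49 ÷ 0.1 = 490.
(81/14)³ = 531441/2744 falls short of 490 but (81/14)⁴ = 43046721/38416 reaches it, so n = 4.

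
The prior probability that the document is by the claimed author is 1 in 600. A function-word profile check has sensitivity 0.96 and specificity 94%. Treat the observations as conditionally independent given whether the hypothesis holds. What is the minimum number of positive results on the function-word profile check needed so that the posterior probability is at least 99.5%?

5

Prior odds = (1/600)/(599/600) = 1/599.
False-positive rate = 1 − 0.94 = 0.06; likelihood ratio of a positive = 0.96/0.06 = 16.
Target posterior odds = 0.995/0.005 = 199.
Need (1/599) × 16ⁿ ≥ 199, i.e. 16ⁿ ≥ 119201.
16⁴ = 65536 falls short of 119201 but 16⁵ = 1048576 reaches it, so n = 5.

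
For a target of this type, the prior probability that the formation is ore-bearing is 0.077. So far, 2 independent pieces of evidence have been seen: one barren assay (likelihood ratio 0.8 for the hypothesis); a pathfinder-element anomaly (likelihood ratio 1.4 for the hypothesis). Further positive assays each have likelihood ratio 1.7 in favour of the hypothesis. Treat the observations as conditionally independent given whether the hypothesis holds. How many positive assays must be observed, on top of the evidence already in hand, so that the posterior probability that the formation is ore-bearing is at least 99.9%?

18

Prior odds = 0.077/0.923 = 77/923.
Combined Bayes factor of the evidence already in hand = 0.8 × 1.4 = 1.12.
Odds after that evidence = (77/923) × 1.12 = 2156/23075.
Target odds = 0.999/0.001 = 999.
Need 1.7ⁿ ≥ 999 ÷ (2156/23075) = 23051925/2156.
1.7¹⁷ ≈8272.4 falls short of 23051925/2156 but 1.7¹⁸ ≈14063.1 reaches it, so n = 18.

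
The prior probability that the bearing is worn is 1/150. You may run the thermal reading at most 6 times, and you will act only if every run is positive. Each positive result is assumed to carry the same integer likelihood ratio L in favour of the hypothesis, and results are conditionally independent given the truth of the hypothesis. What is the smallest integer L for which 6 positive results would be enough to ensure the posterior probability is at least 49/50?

5

Prior odds = (1/150)/(149/150) = 1/149.
Target odds = 0.98/0.02 = 49.
Need L⁶ ≥ 49 ÷ (1/149) = 7301.
4⁶ = 4096 < 7301 ≤ 15625 = 5⁶, so L = 5.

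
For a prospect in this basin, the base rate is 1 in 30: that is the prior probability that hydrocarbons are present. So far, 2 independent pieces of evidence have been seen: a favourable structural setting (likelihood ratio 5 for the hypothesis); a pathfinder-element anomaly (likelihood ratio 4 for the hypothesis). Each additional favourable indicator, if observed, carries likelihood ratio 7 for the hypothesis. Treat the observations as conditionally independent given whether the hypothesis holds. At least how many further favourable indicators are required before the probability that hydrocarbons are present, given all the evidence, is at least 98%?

3

Prior odds = (1/30)/(29/30) = 1/29.
Combined Bayes factor of the evidence already in hand = 5 × 4 = 20.
Odds after that evidence = (1/29) × 20 = 20/29.
Target odds = 0.98/0.02 = 49.
Need 7ⁿ ≥ 49 ÷ (20/29) = 71.05.
7² = 49 falls short of 71.05 but 7³ = 343 reaches it, so n = 3.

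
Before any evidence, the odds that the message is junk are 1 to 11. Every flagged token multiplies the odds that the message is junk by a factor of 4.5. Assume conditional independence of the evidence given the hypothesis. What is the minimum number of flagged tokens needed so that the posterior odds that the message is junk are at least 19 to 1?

Prior odds = 1/11.
Likelihood ratio per flagged token = 4.5.
Target odds = 19.
Require 4.5ⁿ ≥ 19 ÷ (1/11) = 209.
4.5³ = 91.125 falls short of 209 but 4.5⁴ = 410.0625 reaches it, so n = 4.

4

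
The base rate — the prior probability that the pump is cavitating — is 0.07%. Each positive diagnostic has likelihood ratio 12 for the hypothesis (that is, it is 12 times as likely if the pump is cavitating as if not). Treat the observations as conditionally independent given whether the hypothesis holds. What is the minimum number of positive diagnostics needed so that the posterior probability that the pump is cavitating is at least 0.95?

Prior odds: 0.0007 ÷ 0.9993 = 7/9993.
Likelihood ratio per positive diagnostic = 12.
Target odds: 0.95 ÷ 0.05 = 19.
Need (7/9993) × 12ⁿ ≥ 19, i.e. 12ⁿ ≥ 189867/7.
12⁴ = 20736 falls short of 189867/7 but 12⁵ = 248832 reaches it, so n = 5.

5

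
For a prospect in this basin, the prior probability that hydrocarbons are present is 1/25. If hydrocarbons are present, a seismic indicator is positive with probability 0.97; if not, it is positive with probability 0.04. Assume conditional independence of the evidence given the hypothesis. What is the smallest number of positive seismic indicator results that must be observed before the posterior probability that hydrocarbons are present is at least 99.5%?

Prior odds: 0.04 ÷ 0.96 = 1/24.
Likelihood ratio of a positive = 0.97/0.04 = 24.25.
Target posterior odds = 0.995/0.005 = 199.
Need (1/24) × 24.25ⁿ ≥ 199, i.e. 24.25ⁿ ≥ 4776.
24.25² = 588.0625 falls short of 4776 but 24.25³ = 912673/64 reaches it, so n = 3.

3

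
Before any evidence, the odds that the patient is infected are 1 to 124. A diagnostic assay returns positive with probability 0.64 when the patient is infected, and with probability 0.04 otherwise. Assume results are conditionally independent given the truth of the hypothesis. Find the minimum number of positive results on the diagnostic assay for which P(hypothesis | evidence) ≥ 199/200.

4

Prior odds = 1/124.
Likelihood ratio of a positive result = 0.64/0.04 = 16.
Target odds: 0.995 ÷ 0.005 = 199.
Require 16ⁿ ≥ 199 ÷ (1/124) = 24676.
16³ = 4096 falls short of 24676 but 16⁴ = 65536 reaches it, so n = 4.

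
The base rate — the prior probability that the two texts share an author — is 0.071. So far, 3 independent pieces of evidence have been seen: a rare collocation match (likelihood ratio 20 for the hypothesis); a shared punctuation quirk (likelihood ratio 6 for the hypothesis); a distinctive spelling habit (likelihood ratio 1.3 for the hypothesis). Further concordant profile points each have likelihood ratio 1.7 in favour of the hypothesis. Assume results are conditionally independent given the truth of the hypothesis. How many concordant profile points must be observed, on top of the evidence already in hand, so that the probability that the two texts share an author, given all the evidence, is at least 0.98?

3

Prior odds = 0.071/0.929 = 71/929.
Combined Bayes factor of the evidence already in hand = 20 × 6 × 1.3 = 156.
Odds after that evidence = (71/929) × 156 = 11076/929.
Target odds = 0.98/0.02 = 49.
Need 1.7ⁿ ≥ 49 ÷ (11076/929) = 45521/11076.
1.7² = 2.89 falls short of 45521/11076 but 1.7³ = 4.913 reaches it, so n = 3.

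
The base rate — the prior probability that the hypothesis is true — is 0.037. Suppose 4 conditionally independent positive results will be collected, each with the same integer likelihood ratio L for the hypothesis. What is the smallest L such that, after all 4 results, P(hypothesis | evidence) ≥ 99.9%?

Prior odds = 0.037/0.963 = 37/963.
Target odds = 0.999/0.001 = 999.
Need L⁴ ≥ 999 ÷ (37/963) = 26001.
12⁴ = 20736 < 26001 ≤ 28561 = 13⁴, so L = 13.

13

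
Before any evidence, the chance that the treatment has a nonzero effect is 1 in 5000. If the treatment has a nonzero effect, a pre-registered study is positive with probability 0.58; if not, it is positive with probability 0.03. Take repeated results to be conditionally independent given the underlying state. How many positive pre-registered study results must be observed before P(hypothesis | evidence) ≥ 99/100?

Prior odds: 0.0002 ÷ 0.9998 = 1/4999.
Likelihood ratio of a positive = 0.58/0.03 = 58/3.
Target posterior odds = 0.99/0.01 = 99.
Require (58/3)ⁿ ≥ 99 ÷ (1/4999) = 494901.
(58/3)⁴ = 11316496/81 falls short of 494901 but (58/3)⁵ = 656356768/243 reaches it, so n = 5.

5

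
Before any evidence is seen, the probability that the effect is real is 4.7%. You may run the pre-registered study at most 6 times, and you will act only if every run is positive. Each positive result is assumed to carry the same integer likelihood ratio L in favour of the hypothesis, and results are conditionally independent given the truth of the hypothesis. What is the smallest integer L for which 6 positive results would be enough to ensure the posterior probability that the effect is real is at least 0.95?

3

Prior odds = 0.047/0.953 = 47/953.
Target odds = 0.95/0.05 = 19.
Need L⁶ ≥ 19 ÷ (47/953) = 18107/47.
2⁶ = 64 < 18107/47 ≤ 729 = 3⁶, so L = 3.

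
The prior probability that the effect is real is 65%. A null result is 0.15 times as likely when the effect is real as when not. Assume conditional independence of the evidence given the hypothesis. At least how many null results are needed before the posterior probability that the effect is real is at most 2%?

Prior odds: 0.65 ÷ 0.35 = 13/7.
Likelihood ratio per null result = 0.15.
Target posterior odds = 0.02/0.98 = 1/49.
Require 0.15ⁿ ≤ 1/49 ÷ (13/7) = 1/91.
0.15² = 0.0225 is still above 1/91 but 0.15³ = 0.003375 is at or below it, so n = 3.

3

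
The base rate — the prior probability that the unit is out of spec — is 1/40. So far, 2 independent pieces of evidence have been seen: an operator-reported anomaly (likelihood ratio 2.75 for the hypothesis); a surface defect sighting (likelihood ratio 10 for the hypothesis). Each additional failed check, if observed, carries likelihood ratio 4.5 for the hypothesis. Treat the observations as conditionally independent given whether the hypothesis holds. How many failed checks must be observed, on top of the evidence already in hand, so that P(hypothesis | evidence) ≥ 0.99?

4

Prior odds = 0.025/0.975 = 1/39.
Combined Bayes factor of the evidence already in hand = 2.75 × 10 = 27.5.
Odds after that evidence = (1/39) × 27.5 = 55/78.
Target odds = 0.99/0.01 = 99.
Need 4.5ⁿ ≥ 99 ÷ (55/78) = 140.4.
4.5³ = 91.125 falls short of 140.4 but 4.5⁴ = 410.0625 reaches it, so n = 4.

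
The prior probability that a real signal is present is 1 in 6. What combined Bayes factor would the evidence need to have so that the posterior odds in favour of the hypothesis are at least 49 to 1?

Prior odds = (1/6)/(5/6) = 0.2.
Target odds = 49.
Required Bayes factor = 49 ÷ 0.2 = 245.

245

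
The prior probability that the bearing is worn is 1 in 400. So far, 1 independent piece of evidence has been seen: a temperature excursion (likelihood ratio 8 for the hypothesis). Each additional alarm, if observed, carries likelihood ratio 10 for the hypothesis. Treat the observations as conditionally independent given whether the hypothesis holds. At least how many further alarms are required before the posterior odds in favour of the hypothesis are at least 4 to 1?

3

Prior odds = 0.0025/0.9975 = 1/399.
Bayes factor of the evidence already in hand = 8.
Odds after that evidence = (1/399) × 8 = 8/399.
Target odds = 4.
Need 10ⁿ ≥ 4 ÷ (8/399) = 199.5.
10² = 100 falls short of 199.5 but 10³ = 1000 reaches it, so n = 3.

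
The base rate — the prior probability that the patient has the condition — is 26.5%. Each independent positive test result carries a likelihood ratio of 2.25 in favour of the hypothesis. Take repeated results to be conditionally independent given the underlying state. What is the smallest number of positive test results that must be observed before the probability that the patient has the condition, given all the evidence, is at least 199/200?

8

Prior odds = 0.265/0.735 = 53/147.
Likelihood ratio per positive test result = 2.25.
Target posterior odds = 0.995/0.005 = 199.
Need (53/147) × 2.25ⁿ ≥ 199, i.e. 2.25ⁿ ≥ 29253/53.
2.25⁷ = 4782969/16384 falls short of 29253/53 but 2.25⁸ = 43046721/65536 reaches it, so n = 8.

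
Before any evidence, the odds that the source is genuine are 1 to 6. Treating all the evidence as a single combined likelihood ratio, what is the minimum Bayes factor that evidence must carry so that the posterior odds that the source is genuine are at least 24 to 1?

144

Prior odds = 1/6.
Target odds = 24.
Required Bayes factor = 24 ÷ (1/6) = 144.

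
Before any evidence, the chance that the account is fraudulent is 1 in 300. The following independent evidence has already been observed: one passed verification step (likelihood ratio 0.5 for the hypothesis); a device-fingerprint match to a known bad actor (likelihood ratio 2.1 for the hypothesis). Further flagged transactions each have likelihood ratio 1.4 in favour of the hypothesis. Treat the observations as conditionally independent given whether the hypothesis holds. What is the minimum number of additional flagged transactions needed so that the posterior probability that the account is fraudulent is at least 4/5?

21

Prior odds = (1/300)/(299/300) = 1/299.
Combined Bayes factor of the evidence already in hand = 0.5 × 2.1 = 1.05.
Odds after that evidence = (1/299) × 1.05 = 21/5980.
Target odds = 0.8/0.2 = 4.
Need 1.4ⁿ ≥ 4 ÷ (21/5980) = 23920/21.
1.4²⁰ ≈836.683 falls short of 23920/21 but 1.4²¹ ≈1171.36 reaches it, so n = 21.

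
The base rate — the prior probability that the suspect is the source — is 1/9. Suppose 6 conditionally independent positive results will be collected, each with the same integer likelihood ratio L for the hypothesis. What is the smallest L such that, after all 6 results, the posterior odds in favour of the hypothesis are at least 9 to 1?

3

Prior odds = (1/9)/(8/9) = 0.125.
Target odds = 9.
Need L⁶ ≥ 9 ÷ 0.125 = 72.
2⁶ = 64 < 72 ≤ 729 = 3⁶, so L = 3.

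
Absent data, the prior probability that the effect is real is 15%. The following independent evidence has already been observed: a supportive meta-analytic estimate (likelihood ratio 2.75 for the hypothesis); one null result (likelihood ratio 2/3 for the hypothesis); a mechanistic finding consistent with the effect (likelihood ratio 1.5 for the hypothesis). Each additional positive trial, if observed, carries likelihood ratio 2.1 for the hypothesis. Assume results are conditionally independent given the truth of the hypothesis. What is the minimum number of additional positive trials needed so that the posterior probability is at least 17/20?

Prior odds = 0.15/0.85 = 3/17.
Combined Bayes factor of the evidence already in hand = 2.75 × (2/3) × 1.5 = 2.75.
Odds after that evidence = (3/17) × 2.75 = 33/68.
Target odds = 0.85/0.15 = 17/3.
Need 2.1ⁿ ≥ 17/3 ÷ (33/68) = 1156/99.
2.1³ = 9.261 falls short of 1156/99 but 2.1⁴ = 19.4481 reaches it, so n = 4.

4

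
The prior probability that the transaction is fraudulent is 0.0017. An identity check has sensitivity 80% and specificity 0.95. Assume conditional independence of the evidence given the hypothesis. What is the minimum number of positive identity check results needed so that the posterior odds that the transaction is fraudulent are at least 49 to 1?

Prior odds: 0.0017 ÷ 0.9983 = 17/9983.
False-positive rate = 1 − 0.95 = 0.05; likelihood ratio of a positive = 0.8/0.05 = 16.
Target odds = 49.
Require 16ⁿ ≥ 49 ÷ (17/9983) = 489167/17.
16³ = 4096 falls short of 489167/17 but 16⁴ = 65536 reaches it, so n = 4.

4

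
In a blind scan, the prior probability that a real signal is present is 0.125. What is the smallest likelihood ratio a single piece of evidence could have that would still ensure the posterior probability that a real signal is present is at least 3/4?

21

Prior odds = 0.125/0.875 = 1/7.
Target odds = 0.75/0.25 = 3.
Required Bayes factor = 3 ÷ (1/7) = 21.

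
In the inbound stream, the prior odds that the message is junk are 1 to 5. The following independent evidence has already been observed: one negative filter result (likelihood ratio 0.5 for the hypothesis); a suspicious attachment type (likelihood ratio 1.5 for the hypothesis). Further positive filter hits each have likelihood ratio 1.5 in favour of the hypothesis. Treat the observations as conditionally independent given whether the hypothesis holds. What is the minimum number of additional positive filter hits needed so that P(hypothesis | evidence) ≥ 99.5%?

Prior odds = 0.2.
Combined Bayes factor of the evidence already in hand = 0.5 × 1.5 = 0.75.
Odds after that evidence = 0.2 × 0.75 = 0.15.
Target odds = 0.995/0.005 = 199.
Need 1.5ⁿ ≥ 199 ÷ 0.15 = 3980/3.
1.5¹⁷ = 129140163/131072 falls short of 3980/3 but 1.5¹⁸ = 387420489/262144 reaches it, so n = 18.

18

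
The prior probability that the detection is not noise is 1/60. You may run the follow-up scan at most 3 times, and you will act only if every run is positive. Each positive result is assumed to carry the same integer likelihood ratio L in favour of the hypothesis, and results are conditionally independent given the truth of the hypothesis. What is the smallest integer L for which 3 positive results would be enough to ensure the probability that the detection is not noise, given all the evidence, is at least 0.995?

23

Prior odds = (1/60)/(59/60) = 1/59.
Target odds = 0.995/0.005 = 199.
Need L³ ≥ 199 ÷ (1/59) = 11741.
22³ = 10648 < 11741 ≤ 12167 = 23³, so L = 23.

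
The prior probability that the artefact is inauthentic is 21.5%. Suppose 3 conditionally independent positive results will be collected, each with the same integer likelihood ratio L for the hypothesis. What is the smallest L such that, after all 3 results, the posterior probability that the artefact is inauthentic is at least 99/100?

8

Prior odds = 0.215/0.785 = 43/157.
Target odds = 0.99/0.01 = 99.
Need L³ ≥ 99 ÷ (43/157) = 15543/43.
7³ = 343 < 15543/43 ≤ 512 = 8³, so L = 8.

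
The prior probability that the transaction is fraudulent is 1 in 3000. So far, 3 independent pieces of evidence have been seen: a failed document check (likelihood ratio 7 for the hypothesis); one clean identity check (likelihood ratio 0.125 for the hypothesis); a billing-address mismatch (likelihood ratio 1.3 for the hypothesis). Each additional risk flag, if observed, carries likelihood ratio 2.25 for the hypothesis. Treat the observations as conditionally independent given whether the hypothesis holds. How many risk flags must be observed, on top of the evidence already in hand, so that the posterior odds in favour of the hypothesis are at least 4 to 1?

Prior odds = (1/3000)/(2999/3000) = 1/2999.
Combined Bayes factor of the evidence already in hand = 7 × 0.125 × 1.3 = 1.1375.
Odds after that evidence = (1/2999) × 1.1375 = 91/239920.
Target odds = 4.
Need 2.25ⁿ ≥ 4 ÷ (91/239920) = 959680/91.
2.25¹¹ ≈7481.83 falls short of 959680/91 but 2.25¹² ≈16834.1 reaches it, so n = 12.

12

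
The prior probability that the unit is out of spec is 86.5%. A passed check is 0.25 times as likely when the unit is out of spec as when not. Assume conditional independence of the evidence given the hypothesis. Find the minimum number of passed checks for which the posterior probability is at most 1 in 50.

Prior odds = 0.865/0.135 = 173/27.
Likelihood ratio per passed check = 0.25.
Target odds: 0.02 ÷ 0.98 = 1/49.
Require 0.25ⁿ ≤ 1/49 ÷ (173/27) = 27/8477.
0.25⁴ = 0.00390625 is still above 27/8477 but 0.25⁵ = 1/1024 is at or below it, so n = 5.

5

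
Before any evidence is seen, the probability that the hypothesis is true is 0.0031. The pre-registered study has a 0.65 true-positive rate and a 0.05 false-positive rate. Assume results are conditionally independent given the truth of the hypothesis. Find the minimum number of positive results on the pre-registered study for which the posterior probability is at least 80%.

Prior odds: 0.0031 ÷ 0.9969 = 31/9969.
Likelihood ratio of a positive result = 0.65/0.05 = 13.
Target posterior odds = 0.8/0.2 = 4.
Require 13ⁿ ≥ 4 ÷ (31/9969) = 39876/31.
13² = 169 falls short of 39876/31 but 13³ = 2197 reaches it, so n = 3.

3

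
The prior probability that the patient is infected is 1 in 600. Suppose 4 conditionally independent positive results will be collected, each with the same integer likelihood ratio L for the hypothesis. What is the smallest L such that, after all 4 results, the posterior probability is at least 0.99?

16

Prior odds = (1/600)/(599/600) = 1/599.
Target odds = 0.99/0.01 = 99.
Need L⁴ ≥ 99 ÷ (1/599) = 59301.
15⁴ = 50625 < 59301 ≤ 65536 = 16⁴, so L = 16.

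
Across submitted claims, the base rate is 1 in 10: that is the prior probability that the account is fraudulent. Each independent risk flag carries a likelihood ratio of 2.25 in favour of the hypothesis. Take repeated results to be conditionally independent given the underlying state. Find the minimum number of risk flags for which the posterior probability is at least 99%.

9

Prior odds = 0.1/0.9 = 1/9.
Likelihood ratio per risk flag = 2.25.
Target posterior odds = 0.99/0.01 = 99.
Need (1/9) × 2.25ⁿ ≥ 99, i.e. 2.25ⁿ ≥ 891.
2.25⁸ = 43046721/65536 falls short of 891 but 2.25⁹ = 387420489/262144 reaches it, so n = 9.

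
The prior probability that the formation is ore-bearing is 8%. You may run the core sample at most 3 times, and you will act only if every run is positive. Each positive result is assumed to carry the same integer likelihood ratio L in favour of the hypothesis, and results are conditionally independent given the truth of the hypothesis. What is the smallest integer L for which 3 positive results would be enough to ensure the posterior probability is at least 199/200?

Prior odds = 0.08/0.92 = 2/23.
Target odds = 0.995/0.005 = 199.
Need L³ ≥ 199 ÷ (2/23) = 2288.5.
13³ = 2197 < 2288.5 ≤ 2744 = 14³, so L = 14.

14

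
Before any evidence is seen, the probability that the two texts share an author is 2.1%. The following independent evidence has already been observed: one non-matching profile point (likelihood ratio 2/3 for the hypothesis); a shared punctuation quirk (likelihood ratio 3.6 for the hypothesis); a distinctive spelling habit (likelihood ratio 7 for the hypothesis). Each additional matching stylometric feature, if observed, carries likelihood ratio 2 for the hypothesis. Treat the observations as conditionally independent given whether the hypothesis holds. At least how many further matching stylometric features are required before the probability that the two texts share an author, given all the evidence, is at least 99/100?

Prior odds = 0.021/0.979 = 21/979.
Combined Bayes factor of the evidence already in hand = (2/3) × 3.6 × 7 = 16.8.
Odds after that evidence = (21/979) × 16.8 = 1764/4895.
Target odds = 0.99/0.01 = 99.
Need 2ⁿ ≥ 99 ÷ (1764/4895) = 53845/196.
2⁸ = 256 falls short of 53845/196 but 2⁹ = 512 reaches it, so n = 9.

9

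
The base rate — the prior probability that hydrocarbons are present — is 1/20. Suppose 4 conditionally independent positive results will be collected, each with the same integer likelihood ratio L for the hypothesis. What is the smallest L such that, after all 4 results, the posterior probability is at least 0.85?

Prior odds = 0.05/0.95 = 1/19.
Target odds = 0.85/0.15 = 17/3.
Need L⁴ ≥ 17/3 ÷ (1/19) = 323/3.
3⁴ = 81 < 323/3 ≤ 256 = 4⁴, so L = 4.

4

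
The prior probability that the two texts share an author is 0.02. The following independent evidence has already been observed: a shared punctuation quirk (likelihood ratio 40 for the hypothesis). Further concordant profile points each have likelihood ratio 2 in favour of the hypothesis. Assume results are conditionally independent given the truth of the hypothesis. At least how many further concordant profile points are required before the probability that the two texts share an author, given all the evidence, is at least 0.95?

5

Prior odds = 0.02/0.98 = 1/49.
Bayes factor of the evidence already in hand = 40.
Odds after that evidence = (1/49) × 40 = 40/49.
Target odds = 0.95/0.05 = 19.
Need 2ⁿ ≥ 19 ÷ (40/49) = 23.275.
2⁴ = 16 falls short of 23.275 but 2⁵ = 32 reaches it, so n = 5.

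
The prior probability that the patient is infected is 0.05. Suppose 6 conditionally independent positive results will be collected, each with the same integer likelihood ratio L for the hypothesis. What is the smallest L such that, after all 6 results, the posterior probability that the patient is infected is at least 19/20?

3

Prior odds = 0.05/0.95 = 1/19.
Target odds = 0.95/0.05 = 19.
Need L⁶ ≥ 19 ÷ (1/19) = 361.
2⁶ = 64 < 361 ≤ 729 = 3⁶, so L = 3.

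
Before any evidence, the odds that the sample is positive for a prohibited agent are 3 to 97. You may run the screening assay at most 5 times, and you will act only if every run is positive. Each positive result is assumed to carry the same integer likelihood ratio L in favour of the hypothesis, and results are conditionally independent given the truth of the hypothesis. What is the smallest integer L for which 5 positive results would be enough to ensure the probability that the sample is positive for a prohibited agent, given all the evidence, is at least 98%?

5

Prior odds = 3/97.
Target odds = 0.98/0.02 = 49.
Need L⁵ ≥ 49 ÷ (3/97) = 4753/3.
4⁵ = 1024 < 4753/3 ≤ 3125 = 5⁵, so L = 5.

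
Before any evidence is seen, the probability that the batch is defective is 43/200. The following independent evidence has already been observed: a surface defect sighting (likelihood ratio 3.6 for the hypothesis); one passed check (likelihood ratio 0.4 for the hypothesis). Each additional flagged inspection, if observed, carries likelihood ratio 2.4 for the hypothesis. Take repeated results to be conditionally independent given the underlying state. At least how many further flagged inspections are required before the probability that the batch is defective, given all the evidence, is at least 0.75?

3

Prior odds = 0.215/0.785 = 43/157.
Combined Bayes factor of the evidence already in hand = 3.6 × 0.4 = 1.44.
Odds after that evidence = (43/157) × 1.44 = 1548/3925.
Target odds = 0.75/0.25 = 3.
Need 2.4ⁿ ≥ 3 ÷ (1548/3925) = 3925/516.
2.4² = 5.76 falls short of 3925/516 but 2.4³ = 13.824 reaches it, so n = 3.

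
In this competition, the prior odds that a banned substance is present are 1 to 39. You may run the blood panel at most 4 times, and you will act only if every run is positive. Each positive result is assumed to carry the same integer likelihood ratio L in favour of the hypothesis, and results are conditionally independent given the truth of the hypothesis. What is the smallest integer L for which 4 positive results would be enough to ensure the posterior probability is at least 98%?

Prior odds = 1/39.
Target odds = 0.98/0.02 = 49.
Need L⁴ ≥ 49 ÷ (1/39) = 1911.
6⁴ = 1296 < 1911 ≤ 2401 = 7⁴, so L = 7.

7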